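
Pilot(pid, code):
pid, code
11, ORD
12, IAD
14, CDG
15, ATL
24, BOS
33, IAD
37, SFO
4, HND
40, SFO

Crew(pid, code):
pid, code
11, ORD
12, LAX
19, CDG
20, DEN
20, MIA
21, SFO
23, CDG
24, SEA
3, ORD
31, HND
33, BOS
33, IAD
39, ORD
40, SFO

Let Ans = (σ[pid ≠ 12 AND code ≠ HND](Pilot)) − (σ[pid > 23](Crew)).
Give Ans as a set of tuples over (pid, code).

Filtering on pid ≠ 12 AND code ≠ HND leaves {(11, ORD), (14, CDG), (15, ATL), (24, BOS), (33, IAD), (37, SFO), (40, SFO)}.
Filtering on pid > 23 leaves {(24, SEA), (31, HND), (33, BOS), (33, IAD), (39, ORD), (40, SFO)}.
Taking the difference: {(11, ORD), (14, CDG), (15, ATL), (24, BOS), (37, SFO)}

{(11, ORD), (14, CDG), (15, ATL), (24, BOS), (37, SFO)}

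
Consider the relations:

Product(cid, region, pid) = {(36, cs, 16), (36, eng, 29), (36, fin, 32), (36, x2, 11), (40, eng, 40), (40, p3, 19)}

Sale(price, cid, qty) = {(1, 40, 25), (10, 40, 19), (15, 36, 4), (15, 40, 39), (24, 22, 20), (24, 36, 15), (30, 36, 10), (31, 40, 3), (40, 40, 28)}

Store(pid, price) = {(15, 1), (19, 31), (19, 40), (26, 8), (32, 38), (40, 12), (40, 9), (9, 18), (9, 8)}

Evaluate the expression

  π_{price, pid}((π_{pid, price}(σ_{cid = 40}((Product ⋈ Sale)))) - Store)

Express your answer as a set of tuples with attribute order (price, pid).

{(1, 19), (1, 40), (10, 19), (10, 40), (15, 19), (15, 40), (31, 40), (40, 40)}

Joining Product and Sale on cid yields {(36, cs, 16, 15, 4), (36, cs, 16, 24, 15), (36, cs, 16, 30, 10), (36, eng, 29, 15, 4), (36, eng, 29, 24, 15), (36, eng, 29, 30, 10), (36, fin, 32, 15, 4), (36, fin, 32, 24, 15), (36, fin, 32, 30, 10), (36, x2, 11, 15, 4), (36, x2, 11, 24, 15), (36, x2, 11, 30, 10), (40, eng, 40, 1, 25), (40, eng, 40, 10, 19), (40, eng, 40, 15, 39), (40, eng, 40, 31, 3), (40, eng, 40, 40, 28), (40, p3, 19, 1, 25), (40, p3, 19, 10, 19), (40, p3, 19, 15, 39), (40, p3, 19, 31, 3), (40, p3, 19, 40, 28)}.
Filtering on cid = 40 leaves {(40, eng, 40, 1, 25), (40, eng, 40, 10, 19), (40, eng, 40, 15, 39), (40, eng, 40, 31, 3), (40, eng, 40, 40, 28), (40, p3, 19, 1, 25), (40, p3, 19, 10, 19), (40, p3, 19, 15, 39), (40, p3, 19, 31, 3), (40, p3, 19, 40, 28)}.
π_{pid, price} gives {(19, 1), (19, 10), (19, 15), (19, 31), (19, 40), (40, 1), (40, 10), (40, 15), (40, 31), (40, 40)}.
Taking the difference: {(19, 1), (19, 10), (19, 15), (40, 1), (40, 10), (40, 15), (40, 31), (40, 40)}
π_{price, pid} gives {(1, 19), (1, 40), (10, 19), (10, 40), (15, 19), (15, 40), (31, 40), (40, 40)}.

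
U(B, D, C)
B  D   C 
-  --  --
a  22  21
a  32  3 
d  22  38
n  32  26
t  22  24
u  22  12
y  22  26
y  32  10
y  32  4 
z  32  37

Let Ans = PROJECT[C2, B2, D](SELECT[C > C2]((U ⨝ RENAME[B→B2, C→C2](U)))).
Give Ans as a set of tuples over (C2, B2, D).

{(10, y, 32), (12, u, 22), (21, a, 22), (24, t, 22), (26, n, 32), (26, y, 22), (3, a, 32), (4, y, 32)}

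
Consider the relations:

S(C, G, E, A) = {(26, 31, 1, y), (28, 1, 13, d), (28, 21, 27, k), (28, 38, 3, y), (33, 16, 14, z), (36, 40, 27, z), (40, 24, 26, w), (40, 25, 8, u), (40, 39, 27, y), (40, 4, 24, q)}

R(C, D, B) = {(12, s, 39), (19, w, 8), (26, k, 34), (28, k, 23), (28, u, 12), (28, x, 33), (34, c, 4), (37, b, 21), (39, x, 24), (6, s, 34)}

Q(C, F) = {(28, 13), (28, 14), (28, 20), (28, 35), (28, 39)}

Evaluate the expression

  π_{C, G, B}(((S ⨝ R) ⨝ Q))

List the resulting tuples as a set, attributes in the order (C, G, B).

S ⋈ R (natural join on C): {(26, 31, 1, y, k, 34), (28, 1, 13, d, k, 23), (28, 1, 13, d, u, 12), (28, 1, 13, d, x, 33), (28, 21, 27, k, k, 23), (28, 21, 27, k, u, 12), (28, 21, 27, k, x, 33), (28, 38, 3, y, k, 23), (28, 38, 3, y, u, 12), (28, 38, 3, y, x, 33)}
(S ⨝ R) ⋈ Q (natural join on C): {(28, 1, 13, d, k, 23, 13), (28, 1, 13, d, k, 23, 14), (28, 1, 13, d, k, 23, 20), (28, 1, 13, d, k, 23, 35), (28, 1, 13, d, k, 23, 39), (28, 1, 13, d, u, 12, 13), (28, 1, 13, d, u, 12, 14), (28, 1, 13, d, u, 12, 20), (28, 1, 13, d, u, 12, 35), (28, 1, 13, d, u, 12, 39), (28, 1, 13, d, x, 33, 13), (28, 1, 13, d, x, 33, 14), (28, 1, 13, d, x, 33, 20), (28, 1, 13, d, x, 33, 35), (28, 1, 13, d, x, 33, 39), (28, 21, 27, k, k, 23, 13), (28, 21, 27, k, k, 23, 14), (28, 21, 27, k, k, 23, 20), (28, 21, 27, k, k, 23, 35), (28, 21, 27, k, k, 23, 39), (28, 21, 27, k, u, 12, 13), (28, 21, 27, k, u, 12, 14), (28, 21, 27, k, u, 12, 20), (28, 21, 27, k, u, 12, 35), (28, 21, 27, k, u, 12, 39), (28, 21, 27, k, x, 33, 13), (28, 21, 27, k, x, 33, 14), (28, 21, 27, k, x, 33, 20), (28, 21, 27, k, x, 33, 35), (28, 21, 27, k, x, 33, 39), (28, 38, 3, y, k, 23, 13), (28, 38, 3, y, k, 23, 14), (28, 38, 3, y, k, 23, 20), (28, 38, 3, y, k, 23, 35), (28, 38, 3, y, k, 23, 39), (28, 38, 3, y, u, 12, 13), (28, 38, 3, y, u, 12, 14), (28, 38, 3, y, u, 12, 20), (28, 38, 3, y, u, 12, 35), (28, 38, 3, y, u, 12, 39), (28, 38, 3, y, x, 33, 13), (28, 38, 3, y, x, 33, 14), (28, 38, 3, y, x, 33, 20), (28, 38, 3, y, x, 33, 35), (28, 38, 3, y, x, 33, 39)}
Keep only column(s) C, G, B (36 duplicate(s) eliminated): {(28, 1, 12), (28, 1, 23), (28, 1, 33), (28, 21, 12), (28, 21, 23), (28, 21, 33), (28, 38, 12), (28, 38, 23), (28, 38, 33)}

{(28, 1, 12), (28, 1, 23), (28, 1, 33), (28, 21, 12), (28, 21, 23), (28, 21, 33), (28, 38, 12), (28, 38, 23), (28, 38, 33)}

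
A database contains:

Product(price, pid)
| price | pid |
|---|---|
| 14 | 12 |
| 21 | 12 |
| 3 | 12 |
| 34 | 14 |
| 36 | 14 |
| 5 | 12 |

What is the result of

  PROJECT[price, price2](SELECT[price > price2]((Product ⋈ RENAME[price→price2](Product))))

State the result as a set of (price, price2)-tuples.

{(14, 3), (14, 5), (21, 14), (21, 3), (21, 5), (36, 34), (5, 3)}

ρ[price→price2]: schema becomes (price2, pid); tuples unchanged.
Natural join on pid: {(14, 12, 14), (14, 12, 21), (14, 12, 3), (14, 12, 5), (21, 12, 14), (21, 12, 21), (21, 12, 3), (21, 12, 5), (3, 12, 14), (3, 12, 21), (3, 12, 3), (3, 12, 5), (34, 14, 34), (34, 14, 36), (36, 14, 34), (36, 14, 36), (5, 12, 14), (5, 12, 21), (5, 12, 3), (5, 12, 5)}
σ[price > price2]: keep tuples satisfying price > price2 → {(14, 12, 3), (14, 12, 5), (21, 12, 14), (21, 12, 3), (21, 12, 5), (36, 14, 34), (5, 12, 3)}
Projecting to price, price2: {(14, 3), (14, 5), (21, 14), (21, 3), (21, 5), (36, 34), (5, 3)}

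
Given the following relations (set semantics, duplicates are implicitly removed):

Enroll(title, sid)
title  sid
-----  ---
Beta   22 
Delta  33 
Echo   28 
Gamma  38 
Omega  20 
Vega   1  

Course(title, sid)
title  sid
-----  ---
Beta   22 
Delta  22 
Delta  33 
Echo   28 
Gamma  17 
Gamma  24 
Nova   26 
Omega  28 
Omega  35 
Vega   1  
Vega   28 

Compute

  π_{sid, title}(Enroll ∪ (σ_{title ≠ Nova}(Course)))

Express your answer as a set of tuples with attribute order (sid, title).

Selection title ≠ Nova: {(Beta, 22), (Delta, 22), (Delta, 33), (Echo, 28), (Gamma, 17), (Gamma, 24), (Omega, 28), (Omega, 35), (Vega, 1), (Vega, 28)}
Union: {(Beta, 22), (Delta, 33), (Echo, 28), (Gamma, 38), (Omega, 20), (Vega, 1)} with {(Beta, 22), (Delta, 22), (Delta, 33), (Echo, 28), (Gamma, 17), (Gamma, 24), (Omega, 28), (Omega, 35), (Vega, 1), (Vega, 28)} → {(Beta, 22), (Delta, 22), (Delta, 33), (Echo, 28), (Gamma, 17), (Gamma, 24), (Gamma, 38), (Omega, 20), (Omega, 28), (Omega, 35), (Vega, 1), (Vega, 28)}
π_{sid, title} gives {(1, Vega), (17, Gamma), (20, Omega), (22, Beta), (22, Delta), (24, Gamma), (28, Echo), (28, Omega), (28, Vega), (33, Delta), (35, Omega), (38, Gamma)}.

{(1, Vega), (17, Gamma), (20, Omega), (22, Beta), (22, Delta), (24, Gamma), (28, Echo), (28, Omega), (28, Vega), (33, Delta), (35, Omega), (38, Gamma)}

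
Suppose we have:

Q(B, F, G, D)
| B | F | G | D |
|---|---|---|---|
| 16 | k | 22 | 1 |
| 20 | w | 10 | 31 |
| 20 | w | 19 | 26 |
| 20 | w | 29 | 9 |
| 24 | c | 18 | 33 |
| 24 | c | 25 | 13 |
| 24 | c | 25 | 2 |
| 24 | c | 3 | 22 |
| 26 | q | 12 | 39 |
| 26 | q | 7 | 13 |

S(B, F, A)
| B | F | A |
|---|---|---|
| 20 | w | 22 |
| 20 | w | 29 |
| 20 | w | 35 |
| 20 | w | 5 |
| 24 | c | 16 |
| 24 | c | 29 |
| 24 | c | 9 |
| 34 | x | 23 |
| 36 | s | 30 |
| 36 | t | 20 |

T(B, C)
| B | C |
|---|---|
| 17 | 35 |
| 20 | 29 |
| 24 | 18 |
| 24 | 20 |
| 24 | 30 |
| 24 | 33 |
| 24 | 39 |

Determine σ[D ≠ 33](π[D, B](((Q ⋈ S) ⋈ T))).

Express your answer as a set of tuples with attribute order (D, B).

Q ⋈ S (natural join on B, F): {(20, w, 10, 31, 22), (20, w, 10, 31, 29), (20, w, 10, 31, 35), (20, w, 10, 31, 5), (20, w, 19, 26, 22), (20, w, 19, 26, 29), (20, w, 19, 26, 35), (20, w, 19, 26, 5), (20, w, 29, 9, 22), (20, w, 29, 9, 29), (20, w, 29, 9, 35), (20, w, 29, 9, 5), (24, c, 18, 33, 16), (24, c, 18, 33, 29), (24, c, 18, 33, 9), (24, c, 25, 13, 16), (24, c, 25, 13, 29), (24, c, 25, 13, 9), (24, c, 25, 2, 16), (24, c, 25, 2, 29), (24, c, 25, 2, 9), (24, c, 3, 22, 16), (24, c, 3, 22, 29), (24, c, 3, 22, 9)}
(Q ⋈ S) ⋈ T (natural join on B): {(20, w, 10, 31, 22, 29), (20, w, 10, 31, 29, 29), (20, w, 10, 31, 35, 29), (20, w, 10, 31, 5, 29), (20, w, 19, 26, 22, 29), (20, w, 19, 26, 29, 29), (20, w, 19, 26, 35, 29), (20, w, 19, 26, 5, 29), (20, w, 29, 9, 22, 29), (20, w, 29, 9, 29, 29), (20, w, 29, 9, 35, 29), (20, w, 29, 9, 5, 29), (24, c, 18, 33, 16, 18), (24, c, 18, 33, 16, 20), (24, c, 18, 33, 16, 30), (24, c, 18, 33, 16, 33), (24, c, 18, 33, 16, 39), (24, c, 18, 33, 29, 18), (24, c, 18, 33, 29, 20), (24, c, 18, 33, 29, 30), (24, c, 18, 33, 29, 33), (24, c, 18, 33, 29, 39), (24, c, 18, 33, 9, 18), (24, c, 18, 33, 9, 20), (24, c, 18, 33, 9, 30), (24, c, 18, 33, 9, 33), (24, c, 18, 33, 9, 39), (24, c, 25, 13, 16, 18), (24, c, 25, 13, 16, 20), (24, c, 25, 13, 16, 30), (24, c, 25, 13, 16, 33), (24, c, 25, 13, 16, 39), (24, c, 25, 13, 29, 18), (24, c, 25, 13, 29, 20), (24, c, 25, 13, 29, 30), (24, c, 25, 13, 29, 33), (24, c, 25, 13, 29, 39), (24, c, 25, 13, 9, 18), (24, c, 25, 13, 9, 20), (24, c, 25, 13, 9, 30), (24, c, 25, 13, 9, 33), (24, c, 25, 13, 9, 39), (24, c, 25, 2, 16, 18), (24, c, 25, 2, 16, 20), (24, c, 25, 2, 16, 30), (24, c, 25, 2, 16, 33), (24, c, 25, 2, 16, 39), (24, c, 25, 2, 29, 18), (24, c, 25, 2, 29, 20), (24, c, 25, 2, 29, 30), (24, c, 25, 2, 29, 33), (24, c, 25, 2, 29, 39), (24, c, 25, 2, 9, 18), (24, c, 25, 2, 9, 20), (24, c, 25, 2, 9, 30), (24, c, 25, 2, 9, 33), (24, c, 25, 2, 9, 39), (24, c, 3, 22, 16, 18), (24, c, 3, 22, 16, 20), (24, c, 3, 22, 16, 30), (24, c, 3, 22, 16, 33), (24, c, 3, 22, 16, 39), (24, c, 3, 22, 29, 18), (24, c, 3, 22, 29, 20), (24, c, 3, 22, 29, 30), (24, c, 3, 22, 29, 33), (24, c, 3, 22, 29, 39), (24, c, 3, 22, 9, 18), (24, c, 3, 22, 9, 20), (24, c, 3, 22, 9, 30), (24, c, 3, 22, 9, 33), (24, c, 3, 22, 9, 39)}
π_{D, B} gives {(13, 24), (2, 24), (22, 24), (26, 20), (31, 20), (33, 24), (9, 20)} (65 duplicate(s) eliminated).
Selection D ≠ 33: {(13, 24), (2, 24), (22, 24), (26, 20), (31, 20), (9, 20)}

{(13, 24), (2, 24), (22, 24), (26, 20), (31, 20), (9, 20)}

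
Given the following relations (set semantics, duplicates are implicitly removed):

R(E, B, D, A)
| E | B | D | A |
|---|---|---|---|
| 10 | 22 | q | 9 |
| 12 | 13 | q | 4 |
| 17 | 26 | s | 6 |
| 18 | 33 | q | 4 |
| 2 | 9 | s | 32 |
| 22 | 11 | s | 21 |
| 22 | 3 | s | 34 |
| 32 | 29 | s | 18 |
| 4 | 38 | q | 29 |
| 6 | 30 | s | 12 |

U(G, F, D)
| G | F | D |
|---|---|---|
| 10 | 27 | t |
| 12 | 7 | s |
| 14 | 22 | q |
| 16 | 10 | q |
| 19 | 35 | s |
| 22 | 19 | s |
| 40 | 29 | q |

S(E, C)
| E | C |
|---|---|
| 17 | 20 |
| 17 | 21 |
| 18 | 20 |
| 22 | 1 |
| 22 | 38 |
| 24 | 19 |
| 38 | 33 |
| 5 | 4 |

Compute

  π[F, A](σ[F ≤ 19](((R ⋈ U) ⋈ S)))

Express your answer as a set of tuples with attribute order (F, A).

Natural join on D: {(10, 22, q, 9, 14, 22), (10, 22, q, 9, 16, 10), (10, 22, q, 9, 40, 29), (12, 13, q, 4, 14, 22), (12, 13, q, 4, 16, 10), (12, 13, q, 4, 40, 29), (17, 26, s, 6, 12, 7), (17, 26, s, 6, 19, 35), (17, 26, s, 6, 22, 19), (18, 33, q, 4, 14, 22), (18, 33, q, 4, 16, 10), (18, 33, q, 4, 40, 29), (2, 9, s, 32, 12, 7), (2, 9, s, 32, 19, 35), (2, 9, s, 32, 22, 19), (22, 11, s, 21, 12, 7), (22, 11, s, 21, 19, 35), (22, 11, s, 21, 22, 19), (22, 3, s, 34, 12, 7), (22, 3, s, 34, 19, 35), (22, 3, s, 34, 22, 19), (32, 29, s, 18, 12, 7), (32, 29, s, 18, 19, 35), (32, 29, s, 18, 22, 19), (4, 38, q, 29, 14, 22), (4, 38, q, 29, 16, 10), (4, 38, q, 29, 40, 29), (6, 30, s, 12, 12, 7), (6, 30, s, 12, 19, 35), (6, 30, s, 12, 22, 19)}
Natural join on E: {(17, 26, s, 6, 12, 7, 20), (17, 26, s, 6, 12, 7, 21), (17, 26, s, 6, 19, 35, 20), (17, 26, s, 6, 19, 35, 21), (17, 26, s, 6, 22, 19, 20), (17, 26, s, 6, 22, 19, 21), (18, 33, q, 4, 14, 22, 20), (18, 33, q, 4, 16, 10, 20), (18, 33, q, 4, 40, 29, 20), (22, 11, s, 21, 12, 7, 1), (22, 11, s, 21, 12, 7, 38), (22, 11, s, 21, 19, 35, 1), (22, 11, s, 21, 19, 35, 38), (22, 11, s, 21, 22, 19, 1), (22, 11, s, 21, 22, 19, 38), (22, 3, s, 34, 12, 7, 1), (22, 3, s, 34, 12, 7, 38), (22, 3, s, 34, 19, 35, 1), (22, 3, s, 34, 19, 35, 38), (22, 3, s, 34, 22, 19, 1), (22, 3, s, 34, 22, 19, 38)}
Apply σ_{F ≤ 19}; surviving tuples: {(17, 26, s, 6, 12, 7, 20), (17, 26, s, 6, 12, 7, 21), (17, 26, s, 6, 22, 19, 20), (17, 26, s, 6, 22, 19, 21), (18, 33, q, 4, 16, 10, 20), (22, 11, s, 21, 12, 7, 1), (22, 11, s, 21, 12, 7, 38), (22, 11, s, 21, 22, 19, 1), (22, 11, s, 21, 22, 19, 38), (22, 3, s, 34, 12, 7, 1), (22, 3, s, 34, 12, 7, 38), (22, 3, s, 34, 22, 19, 1), (22, 3, s, 34, 22, 19, 38)}
Keep only column(s) F, A (6 duplicate(s) eliminated): {(10, 4), (19, 21), (19, 34), (19, 6), (7, 21), (7, 34), (7, 6)}

{(10, 4), (19, 21), (19, 34), (19, 6), (7, 21), (7, 34), (7, 6)}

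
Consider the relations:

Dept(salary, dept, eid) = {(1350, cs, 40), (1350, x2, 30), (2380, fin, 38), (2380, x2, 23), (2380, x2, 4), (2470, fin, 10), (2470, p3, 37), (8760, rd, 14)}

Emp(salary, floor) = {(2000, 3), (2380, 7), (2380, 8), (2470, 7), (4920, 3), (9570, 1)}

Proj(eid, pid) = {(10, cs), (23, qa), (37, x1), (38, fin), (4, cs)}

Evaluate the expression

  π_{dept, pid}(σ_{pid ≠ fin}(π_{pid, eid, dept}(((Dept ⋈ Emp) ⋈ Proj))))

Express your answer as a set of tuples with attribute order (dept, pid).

{(fin, cs), (p3, x1), (x2, cs), (x2, qa)}

Joining Dept and Emp on salary yields {(2380, fin, 38, 7), (2380, fin, 38, 8), (2380, x2, 23, 7), (2380, x2, 23, 8), (2380, x2, 4, 7), (2380, x2, 4, 8), (2470, fin, 10, 7), (2470, p3, 37, 7)}.
Joining (Dept ⋈ Emp) and Proj on eid yields {(2380, fin, 38, 7, fin), (2380, fin, 38, 8, fin), (2380, x2, 23, 7, qa), (2380, x2, 23, 8, qa), (2380, x2, 4, 7, cs), (2380, x2, 4, 8, cs), (2470, fin, 10, 7, cs), (2470, p3, 37, 7, x1)}.
π[pid, eid, dept]: project onto (pid, eid, dept) (3 duplicate(s) eliminated) → {(cs, 10, fin), (cs, 4, x2), (fin, 38, fin), (qa, 23, x2), (x1, 37, p3)}
Selection pid ≠ fin: {(cs, 10, fin), (cs, 4, x2), (qa, 23, x2), (x1, 37, p3)}
π[dept, pid]: project onto (dept, pid) → {(fin, cs), (p3, x1), (x2, cs), (x2, qa)}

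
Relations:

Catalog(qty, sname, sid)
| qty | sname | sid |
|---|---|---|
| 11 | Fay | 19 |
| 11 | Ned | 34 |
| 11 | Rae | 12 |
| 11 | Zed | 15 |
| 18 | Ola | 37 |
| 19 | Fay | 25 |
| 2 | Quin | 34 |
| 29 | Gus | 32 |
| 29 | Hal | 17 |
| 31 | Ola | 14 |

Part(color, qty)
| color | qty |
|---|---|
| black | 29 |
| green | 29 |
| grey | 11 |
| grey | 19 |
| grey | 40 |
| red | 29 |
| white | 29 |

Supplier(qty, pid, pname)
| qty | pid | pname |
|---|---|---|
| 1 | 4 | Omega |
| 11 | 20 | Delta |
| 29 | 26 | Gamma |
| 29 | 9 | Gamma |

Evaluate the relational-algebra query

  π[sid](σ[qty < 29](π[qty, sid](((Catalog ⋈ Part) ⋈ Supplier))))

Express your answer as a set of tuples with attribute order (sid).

{12, 15, 19, 34}

Joining Catalog and Part on qty yields {(11, Fay, 19, grey), (11, Ned, 34, grey), (11, Rae, 12, grey), (11, Zed, 15, grey), (19, Fay, 25, grey), (29, Gus, 32, black), (29, Gus, 32, green), (29, Gus, 32, red), (29, Gus, 32, white), (29, Hal, 17, black), (29, Hal, 17, green), (29, Hal, 17, red), (29, Hal, 17, white)}.
Joining (Catalog ⋈ Part) and Supplier on qty yields {(11, Fay, 19, grey, 20, Delta), (11, Ned, 34, grey, 20, Delta), (11, Rae, 12, grey, 20, Delta), (11, Zed, 15, grey, 20, Delta), (29, Gus, 32, black, 26, Gamma), (29, Gus, 32, black, 9, Gamma), (29, Gus, 32, green, 26, Gamma), (29, Gus, 32, green, 9, Gamma), (29, Gus, 32, red, 26, Gamma), (29, Gus, 32, red, 9, Gamma), (29, Gus, 32, white, 26, Gamma), (29, Gus, 32, white, 9, Gamma), (29, Hal, 17, black, 26, Gamma), (29, Hal, 17, black, 9, Gamma), (29, Hal, 17, green, 26, Gamma), (29, Hal, 17, green, 9, Gamma), (29, Hal, 17, red, 26, Gamma), (29, Hal, 17, red, 9, Gamma), (29, Hal, 17, white, 26, Gamma), (29, Hal, 17, white, 9, Gamma)}.
π_{qty, sid} gives {(11, 12), (11, 15), (11, 19), (11, 34), (29, 17), (29, 32)} (14 duplicate(s) eliminated).
σ[qty < 29]: keep tuples satisfying qty < 29 → {(11, 12), (11, 15), (11, 19), (11, 34)}
π_{sid} gives {12, 15, 19, 34}.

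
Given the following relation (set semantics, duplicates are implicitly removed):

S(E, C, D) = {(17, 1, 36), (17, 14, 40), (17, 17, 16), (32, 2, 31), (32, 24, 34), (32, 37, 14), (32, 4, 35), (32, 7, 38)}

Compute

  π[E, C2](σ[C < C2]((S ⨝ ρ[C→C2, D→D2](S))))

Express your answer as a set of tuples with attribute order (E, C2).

ρ[C→C2, D→D2]: schema becomes (E, C2, D2); tuples unchanged.
Natural join on E: {(17, 1, 36, 1, 36), (17, 1, 36, 14, 40), (17, 1, 36, 17, 16), (17, 14, 40, 1, 36), (17, 14, 40, 14, 40), (17, 14, 40, 17, 16), (17, 17, 16, 1, 36), (17, 17, 16, 14, 40), (17, 17, 16, 17, 16), (32, 2, 31, 2, 31), (32, 2, 31, 24, 34), (32, 2, 31, 37, 14), (32, 2, 31, 4, 35), (32, 2, 31, 7, 38), (32, 24, 34, 2, 31), (32, 24, 34, 24, 34), (32, 24, 34, 37, 14), (32, 24, 34, 4, 35), (32, 24, 34, 7, 38), (32, 37, 14, 2, 31), (32, 37, 14, 24, 34), (32, 37, 14, 37, 14), (32, 37, 14, 4, 35), (32, 37, 14, 7, 38), (32, 4, 35, 2, 31), (32, 4, 35, 24, 34), (32, 4, 35, 37, 14), (32, 4, 35, 4, 35), (32, 4, 35, 7, 38), (32, 7, 38, 2, 31), (32, 7, 38, 24, 34), (32, 7, 38, 37, 14), (32, 7, 38, 4, 35), (32, 7, 38, 7, 38)}
Selection C < C2: {(17, 1, 36, 14, 40), (17, 1, 36, 17, 16), (17, 14, 40, 17, 16), (32, 2, 31, 24, 34), (32, 2, 31, 37, 14), (32, 2, 31, 4, 35), (32, 2, 31, 7, 38), (32, 24, 34, 37, 14), (32, 4, 35, 24, 34), (32, 4, 35, 37, 14), (32, 4, 35, 7, 38), (32, 7, 38, 24, 34), (32, 7, 38, 37, 14)}
Keep only column(s) E, C2 (7 duplicate(s) eliminated): {(17, 14), (17, 17), (32, 24), (32, 37), (32, 4), (32, 7)}

{(17, 14), (17, 17), (32, 24), (32, 37), (32, 4), (32, 7)}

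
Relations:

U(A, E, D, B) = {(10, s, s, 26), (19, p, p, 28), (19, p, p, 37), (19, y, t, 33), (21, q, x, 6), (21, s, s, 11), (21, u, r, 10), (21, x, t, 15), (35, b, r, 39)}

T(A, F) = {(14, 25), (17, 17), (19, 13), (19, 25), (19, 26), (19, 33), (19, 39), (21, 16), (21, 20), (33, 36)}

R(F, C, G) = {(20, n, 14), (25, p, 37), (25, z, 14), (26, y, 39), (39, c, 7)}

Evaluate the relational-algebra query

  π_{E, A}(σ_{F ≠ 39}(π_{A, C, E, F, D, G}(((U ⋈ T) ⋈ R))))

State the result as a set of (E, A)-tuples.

{(p, 19), (q, 21), (s, 21), (u, 21), (x, 21), (y, 19)}

U ⋈ T (natural join on A): {(19, p, p, 28, 13), (19, p, p, 28, 25), (19, p, p, 28, 26), (19, p, p, 28, 33), (19, p, p, 28, 39), (19, p, p, 37, 13), (19, p, p, 37, 25), (19, p, p, 37, 26), (19, p, p, 37, 33), (19, p, p, 37, 39), (19, y, t, 33, 13), (19, y, t, 33, 25), (19, y, t, 33, 26), (19, y, t, 33, 33), (19, y, t, 33, 39), (21, q, x, 6, 16), (21, q, x, 6, 20), (21, s, s, 11, 16), (21, s, s, 11, 20), (21, u, r, 10, 16), (21, u, r, 10, 20), (21, x, t, 15, 16), (21, x, t, 15, 20)}
(U ⋈ T) ⋈ R (natural join on F): {(19, p, p, 28, 25, p, 37), (19, p, p, 28, 25, z, 14), (19, p, p, 28, 26, y, 39), (19, p, p, 28, 39, c, 7), (19, p, p, 37, 25, p, 37), (19, p, p, 37, 25, z, 14), (19, p, p, 37, 26, y, 39), (19, p, p, 37, 39, c, 7), (19, y, t, 33, 25, p, 37), (19, y, t, 33, 25, z, 14), (19, y, t, 33, 26, y, 39), (19, y, t, 33, 39, c, 7), (21, q, x, 6, 20, n, 14), (21, s, s, 11, 20, n, 14), (21, u, r, 10, 20, n, 14), (21, x, t, 15, 20, n, 14)}
π[A, C, E, F, D, G]: project onto (A, C, E, F, D, G) (4 duplicate(s) eliminated) → {(19, c, p, 39, p, 7), (19, c, y, 39, t, 7), (19, p, p, 25, p, 37), (19, p, y, 25, t, 37), (19, y, p, 26, p, 39), (19, y, y, 26, t, 39), (19, z, p, 25, p, 14), (19, z, y, 25, t, 14), (21, n, q, 20, x, 14), (21, n, s, 20, s, 14), (21, n, u, 20, r, 14), (21, n, x, 20, t, 14)}
Filtering on F ≠ 39 leaves {(19, p, p, 25, p, 37), (19, p, y, 25, t, 37), (19, y, p, 26, p, 39), (19, y, y, 26, t, 39), (19, z, p, 25, p, 14), (19, z, y, 25, t, 14), (21, n, q, 20, x, 14), (21, n, s, 20, s, 14), (21, n, u, 20, r, 14), (21, n, x, 20, t, 14)}.
π[E, A]: project onto (E, A) (4 duplicate(s) eliminated) → {(p, 19), (q, 21), (s, 21), (u, 21), (x, 21), (y, 19)}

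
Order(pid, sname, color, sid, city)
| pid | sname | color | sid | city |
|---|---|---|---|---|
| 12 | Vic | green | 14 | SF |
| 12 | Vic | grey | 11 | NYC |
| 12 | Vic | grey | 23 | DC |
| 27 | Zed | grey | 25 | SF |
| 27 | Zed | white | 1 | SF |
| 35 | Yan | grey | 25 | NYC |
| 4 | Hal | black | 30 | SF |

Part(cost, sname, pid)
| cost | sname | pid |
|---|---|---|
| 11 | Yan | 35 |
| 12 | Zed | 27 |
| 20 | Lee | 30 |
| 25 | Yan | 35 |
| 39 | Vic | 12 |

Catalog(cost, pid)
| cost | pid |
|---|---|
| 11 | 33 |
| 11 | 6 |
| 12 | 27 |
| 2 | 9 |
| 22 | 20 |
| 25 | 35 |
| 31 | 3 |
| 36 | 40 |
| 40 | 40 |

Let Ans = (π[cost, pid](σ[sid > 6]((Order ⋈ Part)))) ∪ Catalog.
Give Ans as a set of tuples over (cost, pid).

{(11, 33), (11, 35), (11, 6), (12, 27), (2, 9), (22, 20), (25, 35), (31, 3), (36, 40), (39, 12), (40, 40)}

Joining Order and Part on pid, sname yields {(12, Vic, green, 14, SF, 39), (12, Vic, grey, 11, NYC, 39), (12, Vic, grey, 23, DC, 39), (27, Zed, grey, 25, SF, 12), (27, Zed, white, 1, SF, 12), (35, Yan, grey, 25, NYC, 11), (35, Yan, grey, 25, NYC, 25)}.
Apply σ_{sid > 6}; surviving tuples: {(12, Vic, green, 14, SF, 39), (12, Vic, grey, 11, NYC, 39), (12, Vic, grey, 23, DC, 39), (27, Zed, grey, 25, SF, 12), (35, Yan, grey, 25, NYC, 11), (35, Yan, grey, 25, NYC, 25)}
Keep only column(s) cost, pid (2 duplicate(s) eliminated): {(11, 35), (12, 27), (25, 35), (39, 12)}
Taking the union: {(11, 33), (11, 35), (11, 6), (12, 27), (2, 9), (22, 20), (25, 35), (31, 3), (36, 40), (39, 12), (40, 40)}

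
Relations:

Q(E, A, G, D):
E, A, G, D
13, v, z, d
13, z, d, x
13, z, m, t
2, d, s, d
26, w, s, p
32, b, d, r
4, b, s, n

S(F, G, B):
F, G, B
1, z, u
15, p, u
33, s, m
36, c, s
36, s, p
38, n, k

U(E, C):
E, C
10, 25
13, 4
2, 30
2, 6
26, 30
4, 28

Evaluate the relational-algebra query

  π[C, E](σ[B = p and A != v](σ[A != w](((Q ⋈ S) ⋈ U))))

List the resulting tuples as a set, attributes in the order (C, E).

Q ⋈ S (natural join on G): {(13, v, z, d, 1, u), (2, d, s, d, 33, m), (2, d, s, d, 36, p), (26, w, s, p, 33, m), (26, w, s, p, 36, p), (4, b, s, n, 33, m), (4, b, s, n, 36, p)}
(Q ⋈ S) ⋈ U (natural join on E): {(13, v, z, d, 1, u, 4), (2, d, s, d, 33, m, 30), (2, d, s, d, 33, m, 6), (2, d, s, d, 36, p, 30), (2, d, s, d, 36, p, 6), (26, w, s, p, 33, m, 30), (26, w, s, p, 36, p, 30), (4, b, s, n, 33, m, 28), (4, b, s, n, 36, p, 28)}
Selection A != w: {(13, v, z, d, 1, u, 4), (2, d, s, d, 33, m, 30), (2, d, s, d, 33, m, 6), (2, d, s, d, 36, p, 30), (2, d, s, d, 36, p, 6), (4, b, s, n, 33, m, 28), (4, b, s, n, 36, p, 28)}
Selection B = p and A != v: {(2, d, s, d, 36, p, 30), (2, d, s, d, 36, p, 6), (4, b, s, n, 36, p, 28)}
Projecting to C, E: {(28, 4), (30, 2), (6, 2)}

{(28, 4), (30, 2), (6, 2)}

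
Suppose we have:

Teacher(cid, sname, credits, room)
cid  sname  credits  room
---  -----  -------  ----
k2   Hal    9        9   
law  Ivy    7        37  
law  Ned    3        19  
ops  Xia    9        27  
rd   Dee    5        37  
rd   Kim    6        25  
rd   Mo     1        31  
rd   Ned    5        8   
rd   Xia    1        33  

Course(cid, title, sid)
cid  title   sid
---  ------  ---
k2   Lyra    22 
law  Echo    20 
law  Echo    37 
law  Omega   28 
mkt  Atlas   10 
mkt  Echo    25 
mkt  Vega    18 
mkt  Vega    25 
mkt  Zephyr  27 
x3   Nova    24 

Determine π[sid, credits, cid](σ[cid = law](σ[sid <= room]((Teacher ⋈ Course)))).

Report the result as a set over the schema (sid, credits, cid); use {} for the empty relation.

{(20, 7, law), (28, 7, law), (37, 7, law)}

Teacher ⋈ Course (natural join on cid): {(k2, Hal, 9, 9, Lyra, 22), (law, Ivy, 7, 37, Echo, 20), (law, Ivy, 7, 37, Echo, 37), (law, Ivy, 7, 37, Omega, 28), (law, Ned, 3, 19, Echo, 20), (law, Ned, 3, 19, Echo, 37), (law, Ned, 3, 19, Omega, 28)}
σ[sid <= room]: keep tuples satisfying sid <= room → {(law, Ivy, 7, 37, Echo, 20), (law, Ivy, 7, 37, Echo, 37), (law, Ivy, 7, 37, Omega, 28)}
σ[cid = law]: keep tuples satisfying cid = law → {(law, Ivy, 7, 37, Echo, 20), (law, Ivy, 7, 37, Echo, 37), (law, Ivy, 7, 37, Omega, 28)}
π[sid, credits, cid]: project onto (sid, credits, cid) → {(20, 7, law), (28, 7, law), (37, 7, law)}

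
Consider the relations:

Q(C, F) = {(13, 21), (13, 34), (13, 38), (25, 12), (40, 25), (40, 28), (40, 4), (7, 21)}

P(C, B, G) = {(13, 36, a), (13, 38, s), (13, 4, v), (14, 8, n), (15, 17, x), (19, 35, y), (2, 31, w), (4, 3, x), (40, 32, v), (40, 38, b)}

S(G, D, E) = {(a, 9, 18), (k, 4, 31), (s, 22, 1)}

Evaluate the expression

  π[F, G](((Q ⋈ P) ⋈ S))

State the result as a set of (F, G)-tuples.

{(21, a), (21, s), (34, a), (34, s), (38, a), (38, s)}

Natural join on C: {(13, 21, 36, a), (13, 21, 38, s), (13, 21, 4, v), (13, 34, 36, a), (13, 34, 38, s), (13, 34, 4, v), (13, 38, 36, a), (13, 38, 38, s), (13, 38, 4, v), (40, 25, 32, v), (40, 25, 38, b), (40, 28, 32, v), (40, 28, 38, b), (40, 4, 32, v), (40, 4, 38, b)}
Natural join on G: {(13, 21, 36, a, 9, 18), (13, 21, 38, s, 22, 1), (13, 34, 36, a, 9, 18), (13, 34, 38, s, 22, 1), (13, 38, 36, a, 9, 18), (13, 38, 38, s, 22, 1)}
Keep only column(s) F, G: {(21, a), (21, s), (34, a), (34, s), (38, a), (38, s)}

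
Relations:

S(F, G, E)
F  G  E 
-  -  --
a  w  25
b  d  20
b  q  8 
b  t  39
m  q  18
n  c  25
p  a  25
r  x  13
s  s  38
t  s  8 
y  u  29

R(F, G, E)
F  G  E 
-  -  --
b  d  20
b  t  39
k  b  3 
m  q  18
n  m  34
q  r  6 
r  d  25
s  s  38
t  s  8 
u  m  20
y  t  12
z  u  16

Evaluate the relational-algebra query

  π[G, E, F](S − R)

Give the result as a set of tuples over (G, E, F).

Difference: {(a, w, 25), (b, d, 20), (b, q, 8), (b, t, 39), (m, q, 18), (n, c, 25), (p, a, 25), (r, x, 13), (s, s, 38), (t, s, 8), (y, u, 29)} with {(b, d, 20), (b, t, 39), (k, b, 3), (m, q, 18), (n, m, 34), (q, r, 6), (r, d, 25), (s, s, 38), (t, s, 8), (u, m, 20), (y, t, 12), (z, u, 16)} → {(a, w, 25), (b, q, 8), (n, c, 25), (p, a, 25), (r, x, 13), (y, u, 29)}
Projecting to G, E, F: {(a, 25, p), (c, 25, n), (q, 8, b), (u, 29, y), (w, 25, a), (x, 13, r)}

{(a, 25, p), (c, 25, n), (q, 8, b), (u, 29, y), (w, 25, a), (x, 13, r)}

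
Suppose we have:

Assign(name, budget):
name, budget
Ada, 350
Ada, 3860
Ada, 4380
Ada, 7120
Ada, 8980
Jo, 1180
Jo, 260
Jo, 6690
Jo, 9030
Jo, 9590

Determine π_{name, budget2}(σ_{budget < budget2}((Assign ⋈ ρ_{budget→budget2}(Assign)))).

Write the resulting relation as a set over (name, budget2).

{(Ada, 3860), (Ada, 4380), (Ada, 7120), (Ada, 8980), (Jo, 1180), (Jo, 6690), (Jo, 9030), (Jo, 9590)}

ρ[budget→budget2]: schema becomes (name, budget2); tuples unchanged.
Assign ⋈ ρ_{budget→budget2}(Assign) (natural join on name): {(Ada, 350, 350), (Ada, 350, 3860), (Ada, 350, 4380), (Ada, 350, 7120), (Ada, 350, 8980), (Ada, 3860, 350), (Ada, 3860, 3860), (Ada, 3860, 4380), (Ada, 3860, 7120), (Ada, 3860, 8980), (Ada, 4380, 350), (Ada, 4380, 3860), (Ada, 4380, 4380), (Ada, 4380, 7120), (Ada, 4380, 8980), (Ada, 7120, 350), (Ada, 7120, 3860), (Ada, 7120, 4380), (Ada, 7120, 7120), (Ada, 7120, 8980), (Ada, 8980, 350), (Ada, 8980, 3860), (Ada, 8980, 4380), (Ada, 8980, 7120), (Ada, 8980, 8980), (Jo, 1180, 1180), (Jo, 1180, 260), (Jo, 1180, 6690), (Jo, 1180, 9030), (Jo, 1180, 9590), (Jo, 260, 1180), (Jo, 260, 260), (Jo, 260, 6690), (Jo, 260, 9030), (Jo, 260, 9590), (Jo, 6690, 1180), (Jo, 6690, 260), (Jo, 6690, 6690), (Jo, 6690, 9030), (Jo, 6690, 9590), (Jo, 9030, 1180), (Jo, 9030, 260), (Jo, 9030, 6690), (Jo, 9030, 9030), (Jo, 9030, 9590), (Jo, 9590, 1180), (Jo, 9590, 260), (Jo, 9590, 6690), (Jo, 9590, 9030), (Jo, 9590, 9590)}
Selection budget < budget2: {(Ada, 350, 3860), (Ada, 350, 4380), (Ada, 350, 7120), (Ada, 350, 8980), (Ada, 3860, 4380), (Ada, 3860, 7120), (Ada, 3860, 8980), (Ada, 4380, 7120), (Ada, 4380, 8980), (Ada, 7120, 8980), (Jo, 1180, 6690), (Jo, 1180, 9030), (Jo, 1180, 9590), (Jo, 260, 1180), (Jo, 260, 6690), (Jo, 260, 9030), (Jo, 260, 9590), (Jo, 6690, 9030), (Jo, 6690, 9590), (Jo, 9030, 9590)}
π[name, budget2]: project onto (name, budget2) (12 duplicate(s) eliminated) → {(Ada, 3860), (Ada, 4380), (Ada, 7120), (Ada, 8980), (Jo, 1180), (Jo, 6690), (Jo, 9030), (Jo, 9590)}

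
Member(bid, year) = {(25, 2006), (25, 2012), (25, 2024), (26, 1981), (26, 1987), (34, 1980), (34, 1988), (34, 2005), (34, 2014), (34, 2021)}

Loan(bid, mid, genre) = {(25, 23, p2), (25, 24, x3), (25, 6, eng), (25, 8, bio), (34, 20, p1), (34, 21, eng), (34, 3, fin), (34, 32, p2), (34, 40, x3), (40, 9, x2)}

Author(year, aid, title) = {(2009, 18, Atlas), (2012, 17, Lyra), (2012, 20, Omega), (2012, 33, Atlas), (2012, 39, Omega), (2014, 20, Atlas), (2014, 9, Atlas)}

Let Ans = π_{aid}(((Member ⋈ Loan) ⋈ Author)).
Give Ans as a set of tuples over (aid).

{17, 20, 33, 39, 9}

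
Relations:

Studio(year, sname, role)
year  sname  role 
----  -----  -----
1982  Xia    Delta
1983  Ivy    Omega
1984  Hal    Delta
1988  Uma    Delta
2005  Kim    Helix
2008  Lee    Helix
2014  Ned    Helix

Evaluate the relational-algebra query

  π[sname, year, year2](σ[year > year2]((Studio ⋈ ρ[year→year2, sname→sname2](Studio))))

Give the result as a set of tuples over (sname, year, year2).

{(Hal, 1984, 1982), (Lee, 2008, 2005), (Ned, 2014, 2005), (Ned, 2014, 2008), (Uma, 1988, 1982), (Uma, 1988, 1984)}

ρ[year→year2, sname→sname2]: schema becomes (year2, sname2, role); tuples unchanged.
Joining Studio and ρ[year→year2, sname→sname2](Studio) on role yields {(1982, Xia, Delta, 1982, Xia), (1982, Xia, Delta, 1984, Hal), (1982, Xia, Delta, 1988, Uma), (1983, Ivy, Omega, 1983, Ivy), (1984, Hal, Delta, 1982, Xia), (1984, Hal, Delta, 1984, Hal), (1984, Hal, Delta, 1988, Uma), (1988, Uma, Delta, 1982, Xia), (1988, Uma, Delta, 1984, Hal), (1988, Uma, Delta, 1988, Uma), (2005, Kim, Helix, 2005, Kim), (2005, Kim, Helix, 2008, Lee), (2005, Kim, Helix, 2014, Ned), (2008, Lee, Helix, 2005, Kim), (2008, Lee, Helix, 2008, Lee), (2008, Lee, Helix, 2014, Ned), (2014, Ned, Helix, 2005, Kim), (2014, Ned, Helix, 2008, Lee), (2014, Ned, Helix, 2014, Ned)}.
Filtering on year > year2 leaves {(1984, Hal, Delta, 1982, Xia), (1988, Uma, Delta, 1982, Xia), (1988, Uma, Delta, 1984, Hal), (2008, Lee, Helix, 2005, Kim), (2014, Ned, Helix, 2005, Kim), (2014, Ned, Helix, 2008, Lee)}.
Keep only column(s) sname, year, year2: {(Hal, 1984, 1982), (Lee, 2008, 2005), (Ned, 2014, 2005), (Ned, 2014, 2008), (Uma, 1988, 1982), (Uma, 1988, 1984)}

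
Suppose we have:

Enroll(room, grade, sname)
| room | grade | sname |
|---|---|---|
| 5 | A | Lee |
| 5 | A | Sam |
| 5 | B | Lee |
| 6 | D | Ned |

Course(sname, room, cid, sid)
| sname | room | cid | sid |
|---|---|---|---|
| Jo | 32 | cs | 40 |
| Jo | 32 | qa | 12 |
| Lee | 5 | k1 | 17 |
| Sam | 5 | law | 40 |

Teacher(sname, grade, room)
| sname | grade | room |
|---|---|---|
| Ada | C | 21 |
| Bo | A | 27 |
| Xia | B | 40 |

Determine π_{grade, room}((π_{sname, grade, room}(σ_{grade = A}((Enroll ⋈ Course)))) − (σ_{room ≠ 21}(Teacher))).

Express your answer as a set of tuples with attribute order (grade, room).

Joining Enroll and Course on room, sname yields {(5, A, Lee, k1, 17), (5, A, Sam, law, 40), (5, B, Lee, k1, 17)}.
Filtering on grade = A leaves {(5, A, Lee, k1, 17), (5, A, Sam, law, 40)}.
π_{sname, grade, room} gives {(Lee, A, 5), (Sam, A, 5)}.
Filtering on room ≠ 21 leaves {(Bo, A, 27), (Xia, B, 40)}.
Difference: {(Lee, A, 5), (Sam, A, 5)} with {(Bo, A, 27), (Xia, B, 40)} → {(Lee, A, 5), (Sam, A, 5)}
π_{grade, room} gives {(A, 5)} (1 duplicate(s) eliminated).

{(A, 5)}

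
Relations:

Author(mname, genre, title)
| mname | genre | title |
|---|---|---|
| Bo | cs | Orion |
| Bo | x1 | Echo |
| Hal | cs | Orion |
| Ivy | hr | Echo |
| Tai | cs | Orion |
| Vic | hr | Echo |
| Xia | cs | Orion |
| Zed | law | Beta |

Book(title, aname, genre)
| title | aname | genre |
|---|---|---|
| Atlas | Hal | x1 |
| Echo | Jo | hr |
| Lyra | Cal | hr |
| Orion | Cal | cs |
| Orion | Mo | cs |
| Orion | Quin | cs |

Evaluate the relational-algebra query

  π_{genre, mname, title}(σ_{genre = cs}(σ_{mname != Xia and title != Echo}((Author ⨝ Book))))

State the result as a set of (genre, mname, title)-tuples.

Natural join on genre, title: {(Bo, cs, Orion, Cal), (Bo, cs, Orion, Mo), (Bo, cs, Orion, Quin), (Hal, cs, Orion, Cal), (Hal, cs, Orion, Mo), (Hal, cs, Orion, Quin), (Ivy, hr, Echo, Jo), (Tai, cs, Orion, Cal), (Tai, cs, Orion, Mo), (Tai, cs, Orion, Quin), (Vic, hr, Echo, Jo), (Xia, cs, Orion, Cal), (Xia, cs, Orion, Mo), (Xia, cs, Orion, Quin)}
Selection mname != Xia and title != Echo: {(Bo, cs, Orion, Cal), (Bo, cs, Orion, Mo), (Bo, cs, Orion, Quin), (Hal, cs, Orion, Cal), (Hal, cs, Orion, Mo), (Hal, cs, Orion, Quin), (Tai, cs, Orion, Cal), (Tai, cs, Orion, Mo), (Tai, cs, Orion, Quin)}
Selection genre = cs: {(Bo, cs, Orion, Cal), (Bo, cs, Orion, Mo), (Bo, cs, Orion, Quin), (Hal, cs, Orion, Cal), (Hal, cs, Orion, Mo), (Hal, cs, Orion, Quin), (Tai, cs, Orion, Cal), (Tai, cs, Orion, Mo), (Tai, cs, Orion, Quin)}
π[genre, mname, title]: project onto (genre, mname, title) (6 duplicate(s) eliminated) → {(cs, Bo, Orion), (cs, Hal, Orion), (cs, Tai, Orion)}

{(cs, Bo, Orion), (cs, Hal, Orion), (cs, Tai, Orion)}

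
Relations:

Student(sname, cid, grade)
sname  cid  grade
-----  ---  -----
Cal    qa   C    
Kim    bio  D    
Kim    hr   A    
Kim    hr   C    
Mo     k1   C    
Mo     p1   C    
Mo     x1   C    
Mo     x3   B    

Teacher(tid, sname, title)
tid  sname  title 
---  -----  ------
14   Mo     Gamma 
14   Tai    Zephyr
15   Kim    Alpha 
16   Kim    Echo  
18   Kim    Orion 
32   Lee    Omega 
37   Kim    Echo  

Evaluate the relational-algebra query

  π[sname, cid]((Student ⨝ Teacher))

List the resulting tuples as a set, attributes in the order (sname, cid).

{(Kim, bio), (Kim, hr), (Mo, k1), (Mo, p1), (Mo, x1), (Mo, x3)}

Natural join on sname: {(Kim, bio, D, 15, Alpha), (Kim, bio, D, 16, Echo), (Kim, bio, D, 18, Orion), (Kim, bio, D, 37, Echo), (Kim, hr, A, 15, Alpha), (Kim, hr, A, 16, Echo), (Kim, hr, A, 18, Orion), (Kim, hr, A, 37, Echo), (Kim, hr, C, 15, Alpha), (Kim, hr, C, 16, Echo), (Kim, hr, C, 18, Orion), (Kim, hr, C, 37, Echo), (Mo, k1, C, 14, Gamma), (Mo, p1, C, 14, Gamma), (Mo, x1, C, 14, Gamma), (Mo, x3, B, 14, Gamma)}
Projecting to sname, cid (10 duplicate(s) eliminated): {(Kim, bio), (Kim, hr), (Mo, k1), (Mo, p1), (Mo, x1), (Mo, x3)}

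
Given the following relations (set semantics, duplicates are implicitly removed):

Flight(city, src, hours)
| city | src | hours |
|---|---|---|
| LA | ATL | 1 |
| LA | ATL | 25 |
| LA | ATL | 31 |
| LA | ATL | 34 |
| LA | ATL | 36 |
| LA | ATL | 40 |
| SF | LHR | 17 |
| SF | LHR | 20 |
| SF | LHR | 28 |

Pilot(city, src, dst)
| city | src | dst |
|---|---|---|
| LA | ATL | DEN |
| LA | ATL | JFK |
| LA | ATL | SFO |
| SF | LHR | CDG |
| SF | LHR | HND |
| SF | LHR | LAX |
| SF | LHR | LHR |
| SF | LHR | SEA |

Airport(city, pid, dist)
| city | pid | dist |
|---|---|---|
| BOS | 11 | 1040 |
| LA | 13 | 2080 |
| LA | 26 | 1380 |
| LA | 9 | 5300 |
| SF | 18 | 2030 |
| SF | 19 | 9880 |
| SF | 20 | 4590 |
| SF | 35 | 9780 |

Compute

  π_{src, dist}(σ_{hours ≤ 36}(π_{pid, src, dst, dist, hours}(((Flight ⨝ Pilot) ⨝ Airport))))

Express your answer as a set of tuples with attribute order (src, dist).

{(ATL, 1380), (ATL, 2080), (ATL, 5300), (LHR, 2030), (LHR, 4590), (LHR, 9780), (LHR, 9880)}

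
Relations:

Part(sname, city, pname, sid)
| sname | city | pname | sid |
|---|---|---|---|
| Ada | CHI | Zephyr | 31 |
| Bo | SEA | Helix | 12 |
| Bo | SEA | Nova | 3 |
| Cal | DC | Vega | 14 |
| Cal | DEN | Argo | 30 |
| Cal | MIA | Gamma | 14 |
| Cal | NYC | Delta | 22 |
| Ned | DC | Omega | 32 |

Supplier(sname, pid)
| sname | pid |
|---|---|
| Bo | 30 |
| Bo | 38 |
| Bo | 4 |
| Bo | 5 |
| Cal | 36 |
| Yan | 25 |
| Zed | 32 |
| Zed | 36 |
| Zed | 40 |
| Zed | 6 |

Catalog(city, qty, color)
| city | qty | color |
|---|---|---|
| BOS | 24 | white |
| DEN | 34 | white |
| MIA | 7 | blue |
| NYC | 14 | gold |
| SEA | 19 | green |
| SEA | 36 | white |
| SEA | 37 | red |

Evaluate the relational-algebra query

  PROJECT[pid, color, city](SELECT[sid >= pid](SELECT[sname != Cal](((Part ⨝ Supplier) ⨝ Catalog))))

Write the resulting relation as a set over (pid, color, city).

{(4, green, SEA), (4, red, SEA), (4, white, SEA), (5, green, SEA), (5, red, SEA), (5, white, SEA)}

Part ⋈ Supplier (natural join on sname): {(Bo, SEA, Helix, 12, 30), (Bo, SEA, Helix, 12, 38), (Bo, SEA, Helix, 12, 4), (Bo, SEA, Helix, 12, 5), (Bo, SEA, Nova, 3, 30), (Bo, SEA, Nova, 3, 38), (Bo, SEA, Nova, 3, 4), (Bo, SEA, Nova, 3, 5), (Cal, DC, Vega, 14, 36), (Cal, DEN, Argo, 30, 36), (Cal, MIA, Gamma, 14, 36), (Cal, NYC, Delta, 22, 36)}
(Part ⨝ Supplier) ⋈ Catalog (natural join on city): {(Bo, SEA, Helix, 12, 30, 19, green), (Bo, SEA, Helix, 12, 30, 36, white), (Bo, SEA, Helix, 12, 30, 37, red), (Bo, SEA, Helix, 12, 38, 19, green), (Bo, SEA, Helix, 12, 38, 36, white), (Bo, SEA, Helix, 12, 38, 37, red), (Bo, SEA, Helix, 12, 4, 19, green), (Bo, SEA, Helix, 12, 4, 36, white), (Bo, SEA, Helix, 12, 4, 37, red), (Bo, SEA, Helix, 12, 5, 19, green), (Bo, SEA, Helix, 12, 5, 36, white), (Bo, SEA, Helix, 12, 5, 37, red), (Bo, SEA, Nova, 3, 30, 19, green), (Bo, SEA, Nova, 3, 30, 36, white), (Bo, SEA, Nova, 3, 30, 37, red), (Bo, SEA, Nova, 3, 38, 19, green), (Bo, SEA, Nova, 3, 38, 36, white), (Bo, SEA, Nova, 3, 38, 37, red), (Bo, SEA, Nova, 3, 4, 19, green), (Bo, SEA, Nova, 3, 4, 36, white), (Bo, SEA, Nova, 3, 4, 37, red), (Bo, SEA, Nova, 3, 5, 19, green), (Bo, SEA, Nova, 3, 5, 36, white), (Bo, SEA, Nova, 3, 5, 37, red), (Cal, DEN, Argo, 30, 36, 34, white), (Cal, MIA, Gamma, 14, 36, 7, blue), (Cal, NYC, Delta, 22, 36, 14, gold)}
σ[sname != Cal]: keep tuples satisfying sname != Cal → {(Bo, SEA, Helix, 12, 30, 19, green), (Bo, SEA, Helix, 12, 30, 36, white), (Bo, SEA, Helix, 12, 30, 37, red), (Bo, SEA, Helix, 12, 38, 19, green), (Bo, SEA, Helix, 12, 38, 36, white), (Bo, SEA, Helix, 12, 38, 37, red), (Bo, SEA, Helix, 12, 4, 19, green), (Bo, SEA, Helix, 12, 4, 36, white), (Bo, SEA, Helix, 12, 4, 37, red), (Bo, SEA, Helix, 12, 5, 19, green), (Bo, SEA, Helix, 12, 5, 36, white), (Bo, SEA, Helix, 12, 5, 37, red), (Bo, SEA, Nova, 3, 30, 19, green), (Bo, SEA, Nova, 3, 30, 36, white), (Bo, SEA, Nova, 3, 30, 37, red), (Bo, SEA, Nova, 3, 38, 19, green), (Bo, SEA, Nova, 3, 38, 36, white), (Bo, SEA, Nova, 3, 38, 37, red), (Bo, SEA, Nova, 3, 4, 19, green), (Bo, SEA, Nova, 3, 4, 36, white), (Bo, SEA, Nova, 3, 4, 37, red), (Bo, SEA, Nova, 3, 5, 19, green), (Bo, SEA, Nova, 3, 5, 36, white), (Bo, SEA, Nova, 3, 5, 37, red)}
σ[sid >= pid]: keep tuples satisfying sid >= pid → {(Bo, SEA, Helix, 12, 4, 19, green), (Bo, SEA, Helix, 12, 4, 36, white), (Bo, SEA, Helix, 12, 4, 37, red), (Bo, SEA, Helix, 12, 5, 19, green), (Bo, SEA, Helix, 12, 5, 36, white), (Bo, SEA, Helix, 12, 5, 37, red)}
Keep only column(s) pid, color, city: {(4, green, SEA), (4, red, SEA), (4, white, SEA), (5, green, SEA), (5, red, SEA), (5, white, SEA)}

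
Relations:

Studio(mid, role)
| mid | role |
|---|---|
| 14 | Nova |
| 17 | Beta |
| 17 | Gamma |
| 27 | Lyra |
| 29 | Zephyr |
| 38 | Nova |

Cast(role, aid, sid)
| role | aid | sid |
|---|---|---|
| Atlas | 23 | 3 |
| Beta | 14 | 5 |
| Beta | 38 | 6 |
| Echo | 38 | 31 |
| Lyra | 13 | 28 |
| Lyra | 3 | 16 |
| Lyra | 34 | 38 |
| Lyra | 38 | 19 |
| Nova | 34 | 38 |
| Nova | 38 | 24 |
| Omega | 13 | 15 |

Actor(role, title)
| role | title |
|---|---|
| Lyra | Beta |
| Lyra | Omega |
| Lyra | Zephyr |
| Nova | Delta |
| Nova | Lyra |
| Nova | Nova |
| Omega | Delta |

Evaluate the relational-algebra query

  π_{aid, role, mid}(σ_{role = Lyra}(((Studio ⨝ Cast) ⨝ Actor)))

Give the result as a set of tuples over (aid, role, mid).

Natural join on role: {(14, Nova, 34, 38), (14, Nova, 38, 24), (17, Beta, 14, 5), (17, Beta, 38, 6), (27, Lyra, 13, 28), (27, Lyra, 3, 16), (27, Lyra, 34, 38), (27, Lyra, 38, 19), (38, Nova, 34, 38), (38, Nova, 38, 24)}
Natural join on role: {(14, Nova, 34, 38, Delta), (14, Nova, 34, 38, Lyra), (14, Nova, 34, 38, Nova), (14, Nova, 38, 24, Delta), (14, Nova, 38, 24, Lyra), (14, Nova, 38, 24, Nova), (27, Lyra, 13, 28, Beta), (27, Lyra, 13, 28, Omega), (27, Lyra, 13, 28, Zephyr), (27, Lyra, 3, 16, Beta), (27, Lyra, 3, 16, Omega), (27, Lyra, 3, 16, Zephyr), (27, Lyra, 34, 38, Beta), (27, Lyra, 34, 38, Omega), (27, Lyra, 34, 38, Zephyr), (27, Lyra, 38, 19, Beta), (27, Lyra, 38, 19, Omega), (27, Lyra, 38, 19, Zephyr), (38, Nova, 34, 38, Delta), (38, Nova, 34, 38, Lyra), (38, Nova, 34, 38, Nova), (38, Nova, 38, 24, Delta), (38, Nova, 38, 24, Lyra), (38, Nova, 38, 24, Nova)}
σ[role = Lyra]: keep tuples satisfying role = Lyra → {(27, Lyra, 13, 28, Beta), (27, Lyra, 13, 28, Omega), (27, Lyra, 13, 28, Zephyr), (27, Lyra, 3, 16, Beta), (27, Lyra, 3, 16, Omega), (27, Lyra, 3, 16, Zephyr), (27, Lyra, 34, 38, Beta), (27, Lyra, 34, 38, Omega), (27, Lyra, 34, 38, Zephyr), (27, Lyra, 38, 19, Beta), (27, Lyra, 38, 19, Omega), (27, Lyra, 38, 19, Zephyr)}
Projecting to aid, role, mid (8 duplicate(s) eliminated): {(13, Lyra, 27), (3, Lyra, 27), (34, Lyra, 27), (38, Lyra, 27)}

{(13, Lyra, 27), (3, Lyra, 27), (34, Lyra, 27), (38, Lyra, 27)}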